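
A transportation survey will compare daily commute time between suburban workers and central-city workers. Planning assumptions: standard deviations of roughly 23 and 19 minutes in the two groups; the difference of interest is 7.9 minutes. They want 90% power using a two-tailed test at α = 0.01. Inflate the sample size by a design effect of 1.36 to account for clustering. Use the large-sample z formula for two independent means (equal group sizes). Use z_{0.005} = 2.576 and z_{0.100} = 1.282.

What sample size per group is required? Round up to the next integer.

n = (z_{α/2} + z_β)² · (σ₁² + σ₂²) / δ²
  = (2.576 + 1.282)² · (23² + 19² = 890) / 7.9²
  = 14.8842 · 890 / 62.41
  = 212.26
Design effect: 1.36 × 212.26 = 288.67.
Round up → n = 289 per group.

n = 289 per group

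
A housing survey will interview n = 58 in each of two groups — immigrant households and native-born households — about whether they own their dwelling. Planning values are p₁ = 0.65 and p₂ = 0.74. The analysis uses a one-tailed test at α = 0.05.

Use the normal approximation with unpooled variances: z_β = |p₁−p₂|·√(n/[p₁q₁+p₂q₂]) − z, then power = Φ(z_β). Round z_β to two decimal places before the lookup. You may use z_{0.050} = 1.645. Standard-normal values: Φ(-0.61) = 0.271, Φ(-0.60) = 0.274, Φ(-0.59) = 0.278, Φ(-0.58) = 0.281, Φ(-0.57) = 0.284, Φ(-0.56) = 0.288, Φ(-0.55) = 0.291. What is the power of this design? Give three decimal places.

z_β = |p₁−p₂|·√(n/[p₁q₁+p₂q₂]) − z_α
    = 0.09 · √(58/0.4199) − 1.645
    = 0.09 · 11.7528 − 1.645
    = 1.0578 − 1.645 = -0.5872 → -0.59
Power = Φ(-0.59) = 0.278.

Power ≈ 0.278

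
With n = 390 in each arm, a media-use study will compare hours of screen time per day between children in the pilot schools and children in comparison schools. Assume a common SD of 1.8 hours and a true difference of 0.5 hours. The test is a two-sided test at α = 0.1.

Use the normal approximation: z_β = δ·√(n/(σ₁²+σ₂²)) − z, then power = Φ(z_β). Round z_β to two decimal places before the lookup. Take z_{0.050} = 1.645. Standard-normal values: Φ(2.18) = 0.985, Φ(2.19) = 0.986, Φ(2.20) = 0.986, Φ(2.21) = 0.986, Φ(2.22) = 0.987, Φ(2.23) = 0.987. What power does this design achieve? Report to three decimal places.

Power ≈ 0.987

z_β = δ·√(n/(σ₁²+σ₂²)) − z_{α/2}
    = 0.5 · √(390/6.48) − 1.645
    = 0.5 · 7.75791 − 1.645
    = 3.8790 − 1.645 = 2.2340 → 2.23
Power = Φ(2.23) = 0.987.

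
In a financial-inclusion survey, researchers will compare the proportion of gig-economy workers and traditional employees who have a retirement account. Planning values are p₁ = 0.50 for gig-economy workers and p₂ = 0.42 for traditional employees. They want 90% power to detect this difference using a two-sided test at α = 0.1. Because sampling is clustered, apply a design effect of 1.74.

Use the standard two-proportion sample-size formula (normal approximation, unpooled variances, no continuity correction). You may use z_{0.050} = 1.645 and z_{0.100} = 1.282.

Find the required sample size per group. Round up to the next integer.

n = (z_{α/2} + z_β)² · [p₁(1−p₁) + p₂(1−p₂)] / (p₁ − p₂)²
  = (1.645 + 1.282)² · (0.50·0.50 + 0.42·0.58) / (0.08)²
  = (2.927)² · (0.2500 + 0.2436) / 0.0064
  = 8.5673 · 0.4936 / 0.0064
  = 660.76
Design effect: 1.74 × 660.76 = 1149.71.
Round up → n = 1150 per group.

n = 1150 per group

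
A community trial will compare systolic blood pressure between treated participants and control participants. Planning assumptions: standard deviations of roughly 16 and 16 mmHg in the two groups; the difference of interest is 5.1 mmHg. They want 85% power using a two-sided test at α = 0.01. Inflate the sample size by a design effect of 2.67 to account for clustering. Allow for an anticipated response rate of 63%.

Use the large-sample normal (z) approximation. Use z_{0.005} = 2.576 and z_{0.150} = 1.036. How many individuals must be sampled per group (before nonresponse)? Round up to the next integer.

n = (z_{α/2} + z_β)² · (σ₁² + σ₂²) / δ²
  = (2.576 + 1.036)² · (16² + 16² = 512) / 5.1²
  = 13.0465 · 512 / 26.01
  = 256.82
Design effect: 2.67 × 256.82 = 685.70.
Adjust for 63% response: 685.70 / 0.63 = 1088.42.
Round up → n = 1089 per group.

n = 1089 per group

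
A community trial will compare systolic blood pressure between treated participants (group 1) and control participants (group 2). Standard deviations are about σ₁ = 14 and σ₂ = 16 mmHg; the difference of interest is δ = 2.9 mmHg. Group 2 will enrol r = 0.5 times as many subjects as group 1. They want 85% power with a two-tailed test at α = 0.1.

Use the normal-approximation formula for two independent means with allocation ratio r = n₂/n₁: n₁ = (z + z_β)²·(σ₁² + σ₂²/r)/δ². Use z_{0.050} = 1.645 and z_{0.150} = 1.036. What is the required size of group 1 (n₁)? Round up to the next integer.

n₁ = 606

n₁ = (z_{α/2} + z_β)² · (σ₁² + σ₂²/r) / δ²
   = (1.645 + 1.036)² · (14² + 16²/0.5) / 2.9²
   = 7.1878 · (196 + 512) / 8.41
   = 7.1878 · 708 / 8.41
   = 605.11
Round up → n₁ = 606; n₂ = r·n₁ = 0.5 × 606 = 303.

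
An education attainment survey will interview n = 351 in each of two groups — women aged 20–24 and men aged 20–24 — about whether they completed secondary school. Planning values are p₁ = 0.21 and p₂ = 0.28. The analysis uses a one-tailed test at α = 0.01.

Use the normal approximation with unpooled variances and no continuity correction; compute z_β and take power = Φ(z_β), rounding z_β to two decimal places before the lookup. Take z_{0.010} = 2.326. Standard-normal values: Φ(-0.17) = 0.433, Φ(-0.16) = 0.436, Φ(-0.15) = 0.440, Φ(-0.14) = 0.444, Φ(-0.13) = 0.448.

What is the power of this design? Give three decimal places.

Power ≈ 0.436

z_β = |p₁−p₂|·√(n/[p₁q₁+p₂q₂]) − z_α
    = 0.07 · √(351/0.3675) − 2.326
    = 0.07 · 30.9047 − 2.326
    = 2.1633 − 2.326 = -0.1627 → -0.16
Power = Φ(-0.16) = 0.436.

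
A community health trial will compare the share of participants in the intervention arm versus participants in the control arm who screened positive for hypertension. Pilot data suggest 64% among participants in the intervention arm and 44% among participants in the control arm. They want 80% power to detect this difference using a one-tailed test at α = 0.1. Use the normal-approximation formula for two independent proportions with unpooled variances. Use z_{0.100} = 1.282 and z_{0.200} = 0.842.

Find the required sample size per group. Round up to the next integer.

n = (z_α + z_β)² · [p₁(1−p₁) + p₂(1−p₂)] / (p₁ − p₂)²
  = (1.282 + 0.842)² · (0.64·0.36 + 0.44·0.56) / (0.20)²
  = (2.124)² · (0.2304 + 0.2464) / 0.0400
  = 4.5114 · 0.4768 / 0.0400
  = 53.78
Round up → n = 54 per group.

n = 54 per group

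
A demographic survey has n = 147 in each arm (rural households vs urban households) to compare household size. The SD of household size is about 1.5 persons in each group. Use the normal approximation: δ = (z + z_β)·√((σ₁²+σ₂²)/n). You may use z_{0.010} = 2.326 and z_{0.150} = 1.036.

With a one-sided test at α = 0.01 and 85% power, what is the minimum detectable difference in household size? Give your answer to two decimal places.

Minimum detectable difference ≈ 0.59 persons

δ = (z_α + z_β) · √((σ₁²+σ₂²)/n)
  = (2.326 + 1.036) · √(4.5/147)
  = 3.362 · √0.03061
  = 3.362 · 0.1750
  = 0.5882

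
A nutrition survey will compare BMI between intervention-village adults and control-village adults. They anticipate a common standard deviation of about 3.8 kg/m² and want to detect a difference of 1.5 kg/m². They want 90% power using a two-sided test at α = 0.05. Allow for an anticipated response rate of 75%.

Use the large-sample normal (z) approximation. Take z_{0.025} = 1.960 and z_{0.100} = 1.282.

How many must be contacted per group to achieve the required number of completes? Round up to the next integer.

n = (z_{α/2} + z_β)² · (σ₁² + σ₂²) / δ²
  = (1.960 + 1.282)² · (2·3.8² = 28.88) / 1.5²
  = 10.5106 · 28.88 / 2.25
  = 134.91
Adjust for 75% response: 134.91 / 0.75 = 179.88.
Round up → n = 180 per group.

n = 180 per group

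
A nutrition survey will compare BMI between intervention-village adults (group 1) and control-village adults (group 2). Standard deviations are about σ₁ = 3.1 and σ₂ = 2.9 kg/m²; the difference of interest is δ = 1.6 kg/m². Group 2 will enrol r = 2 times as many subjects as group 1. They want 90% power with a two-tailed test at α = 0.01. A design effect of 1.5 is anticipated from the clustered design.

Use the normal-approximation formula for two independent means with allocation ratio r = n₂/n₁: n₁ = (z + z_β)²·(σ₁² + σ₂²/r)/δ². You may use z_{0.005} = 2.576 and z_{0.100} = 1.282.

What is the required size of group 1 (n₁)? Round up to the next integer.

n₁ = (z_{α/2} + z_β)² · (σ₁² + σ₂²/r) / δ²
   = (2.576 + 1.282)² · (3.1² + 2.9²/2) / 1.6²
   = 14.8842 · (9.61 + 4.205) / 2.56
   = 14.8842 · 13.815 / 2.56
   = 80.32
Design effect: 1.5 × 80.32 = 120.48.
Round up → n₁ = 121; n₂ = r·n₁ = 2 × 121 = 242.

n₁ = 121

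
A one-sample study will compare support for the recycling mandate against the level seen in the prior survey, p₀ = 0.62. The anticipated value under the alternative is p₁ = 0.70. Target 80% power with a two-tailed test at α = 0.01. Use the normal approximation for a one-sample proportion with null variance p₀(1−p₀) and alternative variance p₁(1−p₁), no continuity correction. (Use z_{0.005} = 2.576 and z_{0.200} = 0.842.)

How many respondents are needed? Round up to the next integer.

n = [z_{α/2}·√(p₀q₀) + z_β·√(p₁q₁)]² / (p₁ − p₀)²
  = [2.576·√(0.62·0.38) + 0.842·√(0.70·0.30)]² / (0.08)²
  = [2.576·0.4854 + 0.842·0.4583]² / 0.0064
  = [1.6362]² / 0.0064
  = 418.31
Round up → n = 419.

n = 419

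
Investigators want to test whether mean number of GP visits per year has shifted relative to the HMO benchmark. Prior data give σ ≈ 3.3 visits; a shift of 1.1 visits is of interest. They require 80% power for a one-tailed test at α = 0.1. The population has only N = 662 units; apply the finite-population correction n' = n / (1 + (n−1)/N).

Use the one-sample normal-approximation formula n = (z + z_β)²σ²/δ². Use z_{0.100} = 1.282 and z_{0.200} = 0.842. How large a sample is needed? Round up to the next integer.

n = 39

n = (z_α + z_β)² · σ² / δ²
  = (1.282 + 0.842)² · 3.3² / 1.1²
  = 4.5114 · 10.89 / 1.21
  = 40.60
Finite-population correction (N = 662): 40.60 / (1 + (40.60 − 1)/662) = 38.31.
Round up → n = 39.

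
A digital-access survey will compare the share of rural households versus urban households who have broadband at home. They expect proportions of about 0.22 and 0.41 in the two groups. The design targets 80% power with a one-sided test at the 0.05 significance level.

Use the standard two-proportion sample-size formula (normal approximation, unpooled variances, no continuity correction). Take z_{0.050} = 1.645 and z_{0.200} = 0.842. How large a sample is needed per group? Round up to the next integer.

n = 71 per group

n = (z_α + z_β)² · [p₁(1−p₁) + p₂(1−p₂)] / (p₁ − p₂)²
  = (1.645 + 0.842)² · (0.22·0.78 + 0.41·0.59) / (-0.19)²
  = (2.487)² · (0.1716 + 0.2419) / 0.0361
  = 6.1852 · 0.4135 / 0.0361
  = 70.85
Round up → n = 71 per group.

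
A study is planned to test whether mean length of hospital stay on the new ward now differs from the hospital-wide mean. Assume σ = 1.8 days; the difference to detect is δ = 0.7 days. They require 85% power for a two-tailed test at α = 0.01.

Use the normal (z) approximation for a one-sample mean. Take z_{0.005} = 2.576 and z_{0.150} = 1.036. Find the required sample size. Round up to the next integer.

n = 87

n = (z_{α/2} + z_β)² · σ² / δ²
  = (2.576 + 1.036)² · 1.8² / 0.7²
  = 13.0465 · 3.24 / 0.49
  = 86.27
Round up → n = 87.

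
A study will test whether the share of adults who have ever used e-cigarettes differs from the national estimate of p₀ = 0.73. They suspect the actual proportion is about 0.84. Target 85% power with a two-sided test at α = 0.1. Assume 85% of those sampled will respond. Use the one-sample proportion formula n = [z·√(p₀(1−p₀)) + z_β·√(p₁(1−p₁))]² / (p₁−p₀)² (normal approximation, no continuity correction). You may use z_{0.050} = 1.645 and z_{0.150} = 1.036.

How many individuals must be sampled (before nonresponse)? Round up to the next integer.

n = [z_{α/2}·√(p₀q₀) + z_β·√(p₁q₁)]² / (p₁ − p₀)²
  = [1.645·√(0.73·0.27) + 1.036·√(0.84·0.16)]² / (0.11)²
  = [1.645·0.4440 + 1.036·0.3666]² / 0.0121
  = [1.1101]² / 0.0121
  = 101.85
Adjust for 85% response: 101.85 / 0.85 = 119.82.
Round up → n = 120.

n = 120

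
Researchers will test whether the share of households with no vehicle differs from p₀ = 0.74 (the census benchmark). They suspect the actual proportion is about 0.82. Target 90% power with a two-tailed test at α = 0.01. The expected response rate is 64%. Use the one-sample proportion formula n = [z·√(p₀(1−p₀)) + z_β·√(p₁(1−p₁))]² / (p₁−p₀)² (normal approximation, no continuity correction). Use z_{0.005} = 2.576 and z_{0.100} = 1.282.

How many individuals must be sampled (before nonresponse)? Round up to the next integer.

n = [z_{α/2}·√(p₀q₀) + z_β·√(p₁q₁)]² / (p₁ − p₀)²
  = [2.576·√(0.74·0.26) + 1.282·√(0.82·0.18)]² / (0.08)²
  = [2.576·0.4386 + 1.282·0.3842]² / 0.0064
  = [1.6225]² / 0.0064
  = 411.30
Adjust for 64% response: 411.30 / 0.64 = 642.66.
Round up → n = 643.

n = 643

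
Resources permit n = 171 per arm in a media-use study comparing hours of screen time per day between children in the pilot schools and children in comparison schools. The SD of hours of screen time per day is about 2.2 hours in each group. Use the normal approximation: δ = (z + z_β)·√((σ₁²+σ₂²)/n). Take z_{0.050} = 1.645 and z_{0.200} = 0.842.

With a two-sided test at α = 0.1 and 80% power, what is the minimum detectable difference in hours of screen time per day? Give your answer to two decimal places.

Minimum detectable difference ≈ 0.59 hours

δ = (z_{α/2} + z_β) · √((σ₁²+σ₂²)/n)
  = (1.645 + 0.842) · √(9.68/171)
  = 2.487 · √0.05661
  = 2.487 · 0.2379
  = 0.5917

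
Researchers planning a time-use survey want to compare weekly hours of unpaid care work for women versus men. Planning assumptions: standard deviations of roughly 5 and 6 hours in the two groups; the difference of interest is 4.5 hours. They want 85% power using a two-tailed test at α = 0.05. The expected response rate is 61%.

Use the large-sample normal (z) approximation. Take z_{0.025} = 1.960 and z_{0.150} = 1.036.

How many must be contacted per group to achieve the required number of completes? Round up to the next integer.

n = 45 per group

n = (z_{α/2} + z_β)² · (σ₁² + σ₂²) / δ²
  = (1.960 + 1.036)² · (5² + 6² = 61) / 4.5²
  = 8.9760 · 61 / 20.25
  = 27.04
Adjust for 61% response: 27.04 / 0.61 = 44.33.
Round up → n = 45 per group.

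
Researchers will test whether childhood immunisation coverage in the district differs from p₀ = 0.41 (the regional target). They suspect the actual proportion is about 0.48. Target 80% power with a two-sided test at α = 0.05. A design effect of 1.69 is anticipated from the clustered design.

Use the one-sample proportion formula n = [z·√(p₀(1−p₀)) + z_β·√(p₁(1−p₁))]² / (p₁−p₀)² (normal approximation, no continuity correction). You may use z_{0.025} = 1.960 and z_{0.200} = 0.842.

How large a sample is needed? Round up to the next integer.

n = 662

n = [z_{α/2}·√(p₀q₀) + z_β·√(p₁q₁)]² / (p₁ − p₀)²
  = [1.960·√(0.41·0.59) + 0.842·√(0.48·0.52)]² / (0.07)²
  = [1.960·0.4918 + 0.842·0.4996]² / 0.0049
  = [1.3847]² / 0.0049
  = 391.28
Design effect: 1.69 × 391.28 = 661.26.
Round up → n = 662.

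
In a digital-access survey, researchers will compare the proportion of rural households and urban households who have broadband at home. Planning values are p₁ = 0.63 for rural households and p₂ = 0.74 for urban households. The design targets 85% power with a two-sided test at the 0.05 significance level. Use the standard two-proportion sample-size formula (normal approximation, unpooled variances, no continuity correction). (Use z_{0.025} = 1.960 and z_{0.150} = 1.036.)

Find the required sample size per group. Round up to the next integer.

n = 316 per group

n = (z_{α/2} + z_β)² · [p₁(1−p₁) + p₂(1−p₂)] / (p₁ − p₂)²
  = (1.960 + 1.036)² · (0.63·0.37 + 0.74·0.26) / (-0.11)²
  = (2.996)² · (0.2331 + 0.1924) / 0.0121
  = 8.9760 · 0.4255 / 0.0121
  = 315.64
Round up → n = 316 per group.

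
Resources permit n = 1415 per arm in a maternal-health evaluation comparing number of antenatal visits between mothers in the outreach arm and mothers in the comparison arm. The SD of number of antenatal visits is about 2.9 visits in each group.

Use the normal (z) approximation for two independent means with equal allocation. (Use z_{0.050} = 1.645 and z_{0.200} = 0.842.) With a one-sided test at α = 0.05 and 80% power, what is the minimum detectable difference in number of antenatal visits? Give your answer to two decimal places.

Minimum detectable difference ≈ 0.27 visits

δ = (z_α + z_β) · √((σ₁²+σ₂²)/n)
  = (1.645 + 0.842) · √(16.82/1415)
  = 2.487 · √0.01189
  = 2.487 · 0.1090
  = 0.2712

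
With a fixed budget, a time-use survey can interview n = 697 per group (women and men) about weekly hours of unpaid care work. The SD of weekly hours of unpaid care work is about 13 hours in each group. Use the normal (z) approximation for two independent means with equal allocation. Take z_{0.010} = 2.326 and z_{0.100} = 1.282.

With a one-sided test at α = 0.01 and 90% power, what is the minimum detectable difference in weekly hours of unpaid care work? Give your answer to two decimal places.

Minimum detectable difference ≈ 2.51 hours

δ = (z_α + z_β) · √((σ₁²+σ₂²)/n)
  = (2.326 + 1.282) · √(338/697)
  = 3.608 · √0.48494
  = 3.608 · 0.6964
  = 2.5125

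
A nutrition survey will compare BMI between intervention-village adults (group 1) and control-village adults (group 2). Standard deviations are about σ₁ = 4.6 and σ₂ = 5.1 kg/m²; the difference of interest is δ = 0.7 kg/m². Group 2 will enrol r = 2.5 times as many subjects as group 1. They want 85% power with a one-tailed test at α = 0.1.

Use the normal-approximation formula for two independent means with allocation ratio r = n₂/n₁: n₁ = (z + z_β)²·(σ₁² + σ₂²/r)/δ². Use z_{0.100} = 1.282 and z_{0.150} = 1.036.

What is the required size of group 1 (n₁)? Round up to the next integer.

n₁ = 347

n₁ = (z_α + z_β)² · (σ₁² + σ₂²/r) / δ²
   = (1.282 + 1.036)² · (4.6² + 5.1²/2.5) / 0.7²
   = 5.3731 · (21.16 + 10.404) / 0.49
   = 5.3731 · 31.564 / 0.49
   = 346.12
Round up → n₁ = 347; n₂ = r·n₁ = 2.5 × 347 = 868.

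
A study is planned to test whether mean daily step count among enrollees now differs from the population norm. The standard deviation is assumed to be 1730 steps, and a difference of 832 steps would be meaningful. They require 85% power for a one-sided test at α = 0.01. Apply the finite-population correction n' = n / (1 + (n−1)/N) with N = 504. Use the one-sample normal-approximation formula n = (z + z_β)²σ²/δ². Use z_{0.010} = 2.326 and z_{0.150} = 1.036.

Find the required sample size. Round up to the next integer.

n = (z_α + z_β)² · σ² / δ²
  = (2.326 + 1.036)² · 1730² / 832²
  = 11.3030 · 2992900 / 692224
  = 48.87
Finite-population correction (N = 504): 48.87 / (1 + (48.87 − 1)/504) = 44.63.
Round up → n = 45.

n = 45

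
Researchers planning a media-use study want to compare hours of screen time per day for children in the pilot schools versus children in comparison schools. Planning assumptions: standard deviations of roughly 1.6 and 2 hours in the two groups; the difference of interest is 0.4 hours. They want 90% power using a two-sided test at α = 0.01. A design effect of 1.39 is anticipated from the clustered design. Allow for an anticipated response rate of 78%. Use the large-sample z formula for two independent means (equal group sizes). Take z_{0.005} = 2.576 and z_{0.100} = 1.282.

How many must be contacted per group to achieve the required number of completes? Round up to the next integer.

n = (z_{α/2} + z_β)² · (σ₁² + σ₂²) / δ²
  = (2.576 + 1.282)² · (1.6² + 2² = 6.56) / 0.4²
  = 14.8842 · 6.56 / 0.16
  = 610.25
Design effect: 1.39 × 610.25 = 848.25.
Adjust for 78% response: 848.25 / 0.78 = 1087.50.
Round up → n = 1088 per group.

n = 1088 per group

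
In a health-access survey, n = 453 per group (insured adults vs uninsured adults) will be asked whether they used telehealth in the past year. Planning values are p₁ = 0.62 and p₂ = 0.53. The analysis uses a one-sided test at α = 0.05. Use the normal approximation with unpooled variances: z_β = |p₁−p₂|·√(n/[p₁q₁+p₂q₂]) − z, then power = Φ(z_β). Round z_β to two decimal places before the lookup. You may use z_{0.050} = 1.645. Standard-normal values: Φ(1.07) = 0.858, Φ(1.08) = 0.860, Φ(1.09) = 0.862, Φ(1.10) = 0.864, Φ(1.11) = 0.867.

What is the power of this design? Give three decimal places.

z_β = |p₁−p₂|·√(n/[p₁q₁+p₂q₂]) − z_α
    = 0.09 · √(453/0.4847) − 1.645
    = 0.09 · 30.5712 − 1.645
    = 2.7514 − 1.645 = 1.1064 → 1.11
Power = Φ(1.11) = 0.867.

Power ≈ 0.867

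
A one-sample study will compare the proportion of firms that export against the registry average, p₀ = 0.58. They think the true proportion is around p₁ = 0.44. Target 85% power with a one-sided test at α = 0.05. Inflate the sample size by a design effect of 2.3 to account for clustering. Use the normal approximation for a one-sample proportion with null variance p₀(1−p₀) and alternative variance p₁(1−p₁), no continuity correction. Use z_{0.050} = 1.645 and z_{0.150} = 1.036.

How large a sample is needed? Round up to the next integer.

n = [z_α·√(p₀q₀) + z_β·√(p₁q₁)]² / (p₁ − p₀)²
  = [1.645·√(0.58·0.42) + 1.036·√(0.44·0.56)]² / (-0.14)²
  = [1.645·0.4936 + 1.036·0.4964]² / 0.0196
  = [1.3262]² / 0.0196
  = 89.73
Design effect: 2.3 × 89.73 = 206.38.
Round up → n = 207.

n = 207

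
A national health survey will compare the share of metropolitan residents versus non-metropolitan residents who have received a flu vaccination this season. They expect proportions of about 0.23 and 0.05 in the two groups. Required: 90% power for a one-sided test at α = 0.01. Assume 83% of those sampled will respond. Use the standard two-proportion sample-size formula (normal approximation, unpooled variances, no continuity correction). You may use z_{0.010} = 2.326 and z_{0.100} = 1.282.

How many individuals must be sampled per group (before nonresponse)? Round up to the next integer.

n = 109 per group

n = (z_α + z_β)² · [p₁(1−p₁) + p₂(1−p₂)] / (p₁ − p₂)²
  = (2.326 + 1.282)² · (0.23·0.77 + 0.05·0.95) / (0.18)²
  = (3.608)² · (0.1771 + 0.0475) / 0.0324
  = 13.0177 · 0.2246 / 0.0324
  = 90.24
Adjust for 83% response: 90.24 / 0.83 = 108.72.
Round up → n = 109 per group.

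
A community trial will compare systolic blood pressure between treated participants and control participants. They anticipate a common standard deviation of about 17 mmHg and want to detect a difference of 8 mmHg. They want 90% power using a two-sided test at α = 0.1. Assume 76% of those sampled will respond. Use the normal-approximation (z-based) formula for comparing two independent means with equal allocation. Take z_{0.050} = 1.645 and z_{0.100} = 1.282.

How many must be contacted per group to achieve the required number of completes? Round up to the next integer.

n = 102 per group

n = (z_{α/2} + z_β)² · (σ₁² + σ₂²) / δ²
  = (1.645 + 1.282)² · (2·17² = 578) / 8²
  = 8.5673 · 578 / 64
  = 77.37
Adjust for 76% response: 77.37 / 0.76 = 101.81.
Round up → n = 102 per group.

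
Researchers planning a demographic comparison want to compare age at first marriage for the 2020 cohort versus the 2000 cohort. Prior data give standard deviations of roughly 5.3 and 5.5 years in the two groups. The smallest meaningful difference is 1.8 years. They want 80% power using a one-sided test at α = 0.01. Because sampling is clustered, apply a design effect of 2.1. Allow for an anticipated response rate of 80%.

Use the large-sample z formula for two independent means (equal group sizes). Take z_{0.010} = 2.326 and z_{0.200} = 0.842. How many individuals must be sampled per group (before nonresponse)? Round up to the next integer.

n = 475 per group

n = (z_α + z_β)² · (σ₁² + σ₂²) / δ²
  = (2.326 + 0.842)² · (5.3² + 5.5² = 58.34) / 1.8²
  = 10.0362 · 58.34 / 3.24
  = 180.71
Design effect: 2.1 × 180.71 = 379.50.
Adjust for 80% response: 379.50 / 0.80 = 474.37.
Round up → n = 475 per group.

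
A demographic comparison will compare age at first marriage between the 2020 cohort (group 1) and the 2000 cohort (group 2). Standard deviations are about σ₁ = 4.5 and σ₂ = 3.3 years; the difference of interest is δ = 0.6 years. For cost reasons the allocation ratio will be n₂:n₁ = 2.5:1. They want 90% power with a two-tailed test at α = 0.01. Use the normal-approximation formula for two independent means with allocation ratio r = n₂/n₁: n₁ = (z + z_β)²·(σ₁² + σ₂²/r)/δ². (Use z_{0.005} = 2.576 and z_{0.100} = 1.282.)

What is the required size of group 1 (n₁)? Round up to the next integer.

n₁ = 1018

n₁ = (z_{α/2} + z_β)² · (σ₁² + σ₂²/r) / δ²
   = (2.576 + 1.282)² · (4.5² + 3.3²/2.5) / 0.6²
   = 14.8842 · (20.25 + 4.356) / 0.36
   = 14.8842 · 24.606 / 0.36
   = 1017.33
Round up → n₁ = 1018; n₂ = r·n₁ = 2.5 × 1018 = 2545.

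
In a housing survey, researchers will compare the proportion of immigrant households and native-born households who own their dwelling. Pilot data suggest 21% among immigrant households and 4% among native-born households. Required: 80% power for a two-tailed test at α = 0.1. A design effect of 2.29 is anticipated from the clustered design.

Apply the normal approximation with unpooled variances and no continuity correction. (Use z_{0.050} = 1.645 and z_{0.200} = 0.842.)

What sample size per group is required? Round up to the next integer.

n = 101 per group

n = (z_{α/2} + z_β)² · [p₁(1−p₁) + p₂(1−p₂)] / (p₁ − p₂)²
  = (1.645 + 0.842)² · (0.21·0.79 + 0.04·0.96) / (0.17)²
  = (2.487)² · (0.1659 + 0.0384) / 0.0289
  = 6.1852 · 0.2043 / 0.0289
  = 43.72
Design effect: 2.29 × 43.72 = 100.13.
Round up → n = 101 per group.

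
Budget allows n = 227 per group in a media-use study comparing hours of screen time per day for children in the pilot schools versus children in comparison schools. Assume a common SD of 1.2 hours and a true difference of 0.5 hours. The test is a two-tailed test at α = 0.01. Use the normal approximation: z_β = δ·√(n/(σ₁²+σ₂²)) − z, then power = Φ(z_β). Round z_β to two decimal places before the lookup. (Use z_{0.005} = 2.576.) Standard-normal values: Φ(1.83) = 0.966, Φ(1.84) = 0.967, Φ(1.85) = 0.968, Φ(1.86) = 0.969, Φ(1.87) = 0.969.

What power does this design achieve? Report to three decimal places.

Power ≈ 0.969

z_β = δ·√(n/(σ₁²+σ₂²)) − z_{α/2}
    = 0.5 · √(227/2.88) − 2.576
    = 0.5 · 8.87803 − 2.576
    = 4.4390 − 2.576 = 1.8630 → 1.86
Power = Φ(1.86) = 0.969.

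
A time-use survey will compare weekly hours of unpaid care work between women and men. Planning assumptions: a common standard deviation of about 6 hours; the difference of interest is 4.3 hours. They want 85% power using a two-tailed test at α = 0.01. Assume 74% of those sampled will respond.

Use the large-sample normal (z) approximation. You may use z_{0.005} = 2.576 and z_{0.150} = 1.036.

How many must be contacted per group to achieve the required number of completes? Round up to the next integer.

n = (z_{α/2} + z_β)² · (σ₁² + σ₂²) / δ²
  = (2.576 + 1.036)² · (2·6² = 72) / 4.3²
  = 13.0465 · 72 / 18.49
  = 50.80
Adjust for 74% response: 50.80 / 0.74 = 68.65.
Round up → n = 69 per group.

n = 69 per group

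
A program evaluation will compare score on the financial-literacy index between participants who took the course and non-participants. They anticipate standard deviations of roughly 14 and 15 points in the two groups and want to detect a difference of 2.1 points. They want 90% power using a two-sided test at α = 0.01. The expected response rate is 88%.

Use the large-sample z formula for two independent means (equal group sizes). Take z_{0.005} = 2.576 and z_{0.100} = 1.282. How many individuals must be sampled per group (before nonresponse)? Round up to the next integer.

n = (z_{α/2} + z_β)² · (σ₁² + σ₂²) / δ²
  = (2.576 + 1.282)² · (14² + 15² = 421) / 2.1²
  = 14.8842 · 421 / 4.41
  = 1420.91
Adjust for 88% response: 1420.91 / 0.88 = 1614.68.
Round up → n = 1615 per group.

n = 1615 per group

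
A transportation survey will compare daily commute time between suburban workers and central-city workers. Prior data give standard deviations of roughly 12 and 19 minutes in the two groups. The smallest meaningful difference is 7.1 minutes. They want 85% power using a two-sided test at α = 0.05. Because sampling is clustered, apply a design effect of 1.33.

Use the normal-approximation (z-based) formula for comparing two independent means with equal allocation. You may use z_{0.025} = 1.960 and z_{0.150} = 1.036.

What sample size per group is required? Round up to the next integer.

n = 120 per group

n = (z_{α/2} + z_β)² · (σ₁² + σ₂²) / δ²
  = (1.960 + 1.036)² · (12² + 19² = 505) / 7.1²
  = 8.9760 · 505 / 50.41
  = 89.92
Design effect: 1.33 × 89.92 = 119.59.
Round up → n = 120 per group.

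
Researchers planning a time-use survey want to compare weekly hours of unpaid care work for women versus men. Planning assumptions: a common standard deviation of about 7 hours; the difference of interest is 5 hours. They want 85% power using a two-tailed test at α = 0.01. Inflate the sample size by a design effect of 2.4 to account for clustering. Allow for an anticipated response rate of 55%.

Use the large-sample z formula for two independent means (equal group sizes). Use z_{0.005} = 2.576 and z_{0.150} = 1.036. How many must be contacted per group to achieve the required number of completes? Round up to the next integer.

n = (z_{α/2} + z_β)² · (σ₁² + σ₂²) / δ²
  = (2.576 + 1.036)² · (2·7² = 98) / 5²
  = 13.0465 · 98 / 25
  = 51.14
Design effect: 2.4 × 51.14 = 122.74.
Adjust for 55% response: 122.74 / 0.55 = 223.17.
Round up → n = 224 per group.

n = 224 per group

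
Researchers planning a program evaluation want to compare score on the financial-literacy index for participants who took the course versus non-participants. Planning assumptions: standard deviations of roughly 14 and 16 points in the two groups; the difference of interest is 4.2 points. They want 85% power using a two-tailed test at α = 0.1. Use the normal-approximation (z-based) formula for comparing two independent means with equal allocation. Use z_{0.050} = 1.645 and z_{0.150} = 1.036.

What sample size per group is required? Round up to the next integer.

n = (z_{α/2} + z_β)² · (σ₁² + σ₂²) / δ²
  = (1.645 + 1.036)² · (14² + 16² = 452) / 4.2²
  = 7.1878 · 452 / 17.64
  = 184.18
Round up → n = 185 per group.

n = 185 per group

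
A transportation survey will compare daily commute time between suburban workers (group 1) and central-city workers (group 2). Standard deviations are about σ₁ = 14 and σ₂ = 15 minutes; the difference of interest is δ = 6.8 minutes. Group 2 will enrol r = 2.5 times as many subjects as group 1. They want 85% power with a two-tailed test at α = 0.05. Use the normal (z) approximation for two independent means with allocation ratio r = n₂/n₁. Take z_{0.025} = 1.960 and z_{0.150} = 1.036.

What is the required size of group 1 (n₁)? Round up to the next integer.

n₁ = (z_{α/2} + z_β)² · (σ₁² + σ₂²/r) / δ²
   = (1.960 + 1.036)² · (14² + 15²/2.5) / 6.8²
   = 8.9760 · (196 + 90) / 46.24
   = 8.9760 · 286 / 46.24
   = 55.52
Round up → n₁ = 56; n₂ = r·n₁ = 2.5 × 56 = 140.

n₁ = 56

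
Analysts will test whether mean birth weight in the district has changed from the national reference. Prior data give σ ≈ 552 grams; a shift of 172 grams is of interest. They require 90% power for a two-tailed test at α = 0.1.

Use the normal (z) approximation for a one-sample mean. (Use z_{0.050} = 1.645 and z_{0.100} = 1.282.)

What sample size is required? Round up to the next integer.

n = (z_{α/2} + z_β)² · σ² / δ²
  = (1.645 + 1.282)² · 552² / 172²
  = 8.5673 · 304704 / 29584
  = 88.24
Round up → n = 89.

n = 89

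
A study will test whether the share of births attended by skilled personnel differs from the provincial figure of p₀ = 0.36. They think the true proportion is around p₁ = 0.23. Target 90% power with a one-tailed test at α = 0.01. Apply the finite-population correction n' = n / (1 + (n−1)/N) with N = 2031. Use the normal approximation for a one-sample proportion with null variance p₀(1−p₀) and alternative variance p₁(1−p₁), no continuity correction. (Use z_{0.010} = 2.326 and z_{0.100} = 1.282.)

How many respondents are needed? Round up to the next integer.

n = [z_α·√(p₀q₀) + z_β·√(p₁q₁)]² / (p₁ − p₀)²
  = [2.326·√(0.36·0.64) + 1.282·√(0.23·0.77)]² / (-0.13)²
  = [2.326·0.4800 + 1.282·0.4208]² / 0.0169
  = [1.6560]² / 0.0169
  = 162.27
Finite-population correction (N = 2031): 162.27 / (1 + (162.27 − 1)/2031) = 150.33.
Round up → n = 151.

n = 151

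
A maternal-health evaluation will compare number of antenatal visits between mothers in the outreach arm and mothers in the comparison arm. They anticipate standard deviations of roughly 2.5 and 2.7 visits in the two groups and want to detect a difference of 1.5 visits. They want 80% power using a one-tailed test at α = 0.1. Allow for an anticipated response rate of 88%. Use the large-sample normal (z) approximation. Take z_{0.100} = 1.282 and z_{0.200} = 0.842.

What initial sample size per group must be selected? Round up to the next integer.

n = 31 per group

n = (z_α + z_β)² · (σ₁² + σ₂²) / δ²
  = (1.282 + 0.842)² · (2.5² + 2.7² = 13.54) / 1.5²
  = 4.5114 · 13.54 / 2.25
  = 27.15
Adjust for 88% response: 27.15 / 0.88 = 30.85.
Round up → n = 31 per group.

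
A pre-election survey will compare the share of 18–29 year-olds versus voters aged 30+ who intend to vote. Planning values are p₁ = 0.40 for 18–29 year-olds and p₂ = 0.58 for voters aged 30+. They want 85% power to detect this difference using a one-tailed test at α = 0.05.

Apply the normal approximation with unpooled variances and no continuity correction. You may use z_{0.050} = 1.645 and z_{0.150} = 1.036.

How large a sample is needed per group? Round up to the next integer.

n = (z_α + z_β)² · [p₁(1−p₁) + p₂(1−p₂)] / (p₁ − p₂)²
  = (1.645 + 1.036)² · (0.40·0.60 + 0.58·0.42) / (-0.18)²
  = (2.681)² · (0.2400 + 0.2436) / 0.0324
  = 7.1878 · 0.4836 / 0.0324
  = 107.28
Round up → n = 108 per group.

n = 108 per group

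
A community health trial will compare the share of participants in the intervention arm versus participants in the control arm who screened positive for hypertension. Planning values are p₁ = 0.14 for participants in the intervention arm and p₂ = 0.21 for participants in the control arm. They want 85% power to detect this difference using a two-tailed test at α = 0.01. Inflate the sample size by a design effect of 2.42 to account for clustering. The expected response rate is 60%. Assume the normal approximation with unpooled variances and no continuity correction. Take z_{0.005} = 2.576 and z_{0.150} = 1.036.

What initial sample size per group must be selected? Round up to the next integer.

n = (z_{α/2} + z_β)² · [p₁(1−p₁) + p₂(1−p₂)] / (p₁ − p₂)²
  = (2.576 + 1.036)² · (0.14·0.86 + 0.21·0.79) / (-0.07)²
  = (3.612)² · (0.1204 + 0.1659) / 0.0049
  = 13.0465 · 0.2863 / 0.0049
  = 762.29
Design effect: 2.42 × 762.29 = 1844.74.
Adjust for 60% response: 1844.74 / 0.60 = 3074.57.
Round up → n = 3075 per group.

n = 3075 per group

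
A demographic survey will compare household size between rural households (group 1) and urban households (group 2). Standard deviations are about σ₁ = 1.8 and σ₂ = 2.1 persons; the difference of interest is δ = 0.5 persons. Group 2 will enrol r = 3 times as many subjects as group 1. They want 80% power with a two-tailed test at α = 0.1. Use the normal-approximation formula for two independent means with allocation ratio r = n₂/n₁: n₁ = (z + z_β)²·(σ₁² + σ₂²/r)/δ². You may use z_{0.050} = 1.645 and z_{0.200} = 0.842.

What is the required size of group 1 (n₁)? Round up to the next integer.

n₁ = 117

n₁ = (z_{α/2} + z_β)² · (σ₁² + σ₂²/r) / δ²
   = (1.645 + 0.842)² · (1.8² + 2.1²/3) / 0.5²
   = 6.1852 · (3.24 + 1.47) / 0.25
   = 6.1852 · 4.71 / 0.25
   = 116.53
Round up → n₁ = 117; n₂ = r·n₁ = 3 × 117 = 351.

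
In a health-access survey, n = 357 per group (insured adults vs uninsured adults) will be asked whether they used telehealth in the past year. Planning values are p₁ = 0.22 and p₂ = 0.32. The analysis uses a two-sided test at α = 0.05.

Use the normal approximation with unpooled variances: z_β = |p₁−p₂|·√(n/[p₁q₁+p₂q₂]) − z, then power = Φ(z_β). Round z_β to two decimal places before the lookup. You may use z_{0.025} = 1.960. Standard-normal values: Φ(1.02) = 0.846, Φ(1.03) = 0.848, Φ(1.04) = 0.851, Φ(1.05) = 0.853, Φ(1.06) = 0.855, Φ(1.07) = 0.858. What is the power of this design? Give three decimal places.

Power ≈ 0.858

z_β = |p₁−p₂|·√(n/[p₁q₁+p₂q₂]) − z_{α/2}
    = 0.10 · √(357/0.3892) − 1.960
    = 0.10 · 30.2864 − 1.960
    = 3.0286 − 1.960 = 1.0686 → 1.07
Power = Φ(1.07) = 0.858.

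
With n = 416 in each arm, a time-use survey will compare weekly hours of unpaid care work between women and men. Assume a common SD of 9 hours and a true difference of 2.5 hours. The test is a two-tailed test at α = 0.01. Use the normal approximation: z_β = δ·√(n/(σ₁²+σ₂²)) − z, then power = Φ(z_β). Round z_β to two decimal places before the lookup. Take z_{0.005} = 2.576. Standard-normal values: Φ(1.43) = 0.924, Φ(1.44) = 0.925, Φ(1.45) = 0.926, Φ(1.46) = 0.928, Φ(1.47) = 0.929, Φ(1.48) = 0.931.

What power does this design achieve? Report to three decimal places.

z_β = δ·√(n/(σ₁²+σ₂²)) − z_{α/2}
    = 2.5 · √(416/162) − 2.576
    = 2.5 · 1.60247 − 2.576
    = 4.0062 − 2.576 = 1.4302 → 1.43
Power = Φ(1.43) = 0.924.

Power ≈ 0.924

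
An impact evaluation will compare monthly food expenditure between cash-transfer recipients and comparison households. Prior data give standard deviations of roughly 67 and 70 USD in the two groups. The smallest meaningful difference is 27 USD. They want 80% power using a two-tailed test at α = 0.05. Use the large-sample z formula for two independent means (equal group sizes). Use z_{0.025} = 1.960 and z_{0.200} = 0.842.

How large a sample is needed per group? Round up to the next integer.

n = (z_{α/2} + z_β)² · (σ₁² + σ₂²) / δ²
  = (1.960 + 0.842)² · (67² + 70² = 9389) / 27²
  = 7.8512 · 9389 / 729
  = 101.12
Round up → n = 102 per group.

n = 102 per group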